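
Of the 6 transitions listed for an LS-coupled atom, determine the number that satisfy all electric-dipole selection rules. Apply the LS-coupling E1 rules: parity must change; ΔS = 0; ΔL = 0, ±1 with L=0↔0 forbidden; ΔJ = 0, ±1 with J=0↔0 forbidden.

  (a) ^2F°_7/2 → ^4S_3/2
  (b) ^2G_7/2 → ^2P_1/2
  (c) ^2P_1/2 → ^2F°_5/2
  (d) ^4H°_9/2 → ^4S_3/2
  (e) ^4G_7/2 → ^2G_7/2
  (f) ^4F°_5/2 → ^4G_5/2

(a) forbidden (ΔS, ΔL, ΔJ fail)
(b) forbidden (parity, ΔL, ΔJ fail)
(c) forbidden (ΔL, ΔJ fail)
(d) forbidden (ΔL, ΔJ fail)
(e) forbidden (parity, ΔS fail)
(f) allowed
Total allowed: 1 of 6.

1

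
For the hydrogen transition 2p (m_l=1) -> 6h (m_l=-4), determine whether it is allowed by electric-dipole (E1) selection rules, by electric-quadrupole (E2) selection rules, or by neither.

Δl = 5 − 1 = +4; l_i + l_f = 6.
Δm_l = -5.
E1 (Δl = ±1, |Δm_l| ≤ 1): not satisfied.
E2 (Δl = 0,±2, l_i+l_f ≥ 2, |Δm_l| ≤ 2): not satisfied.

neither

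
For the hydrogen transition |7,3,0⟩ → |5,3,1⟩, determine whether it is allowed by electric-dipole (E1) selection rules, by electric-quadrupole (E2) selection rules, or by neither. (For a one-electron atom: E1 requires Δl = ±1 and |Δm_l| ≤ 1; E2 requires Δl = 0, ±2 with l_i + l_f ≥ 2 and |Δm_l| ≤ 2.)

Δl = 3 − 3 = +0; l_i + l_f = 6.
Δm_l = +1.
E1 (Δl = ±1, |Δm_l| ≤ 1): not satisfied.
E2 (Δl = 0,±2, l_i+l_f ≥ 2, |Δm_l| ≤ 2): satisfied.

E2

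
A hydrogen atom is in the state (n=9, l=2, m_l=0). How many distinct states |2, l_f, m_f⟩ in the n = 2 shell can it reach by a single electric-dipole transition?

E1 requires Δl = ±1, so l_f ∈ {1, 3}; with 0 ≤ l_f ≤ n_f−1 = 1, the allowed l_f values are {1}.
For l_f = 1: m_f ∈ {m_i−1, m_i, m_i+1} ∩ [−1, 1] = {-1, 0, 1} → 3 states.
Total: 3.

3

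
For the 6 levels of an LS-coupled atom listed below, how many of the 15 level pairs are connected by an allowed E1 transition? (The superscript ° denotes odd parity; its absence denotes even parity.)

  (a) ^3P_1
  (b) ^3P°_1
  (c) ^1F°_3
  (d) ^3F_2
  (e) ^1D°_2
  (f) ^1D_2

(a)–(b): allowed.
(a)–(c): forbidden (ΔS, ΔL, ΔJ).
(a)–(d): forbidden (parity, ΔL).
(a)–(e): forbidden (ΔS).
(a)–(f): forbidden (parity, ΔS).
(b)–(c): forbidden (parity, ΔS, ΔL, ΔJ).
(b)–(d): forbidden (ΔL).
(b)–(e): forbidden (parity, ΔS).
(b)–(f): forbidden (ΔS).
(c)–(d): forbidden (ΔS).
(c)–(e): forbidden (parity).
(c)–(f): allowed.
(d)–(e): forbidden (ΔS).
(d)–(f): forbidden (parity, ΔS).
(e)–(f): allowed.
Allowed pairs: 3 of 15.

3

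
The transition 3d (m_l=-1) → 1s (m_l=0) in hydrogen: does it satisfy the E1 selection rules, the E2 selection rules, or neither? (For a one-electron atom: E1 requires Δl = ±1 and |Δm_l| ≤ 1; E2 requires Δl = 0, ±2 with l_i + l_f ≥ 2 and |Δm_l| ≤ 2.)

Δl = 0 − 2 = -2; l_i + l_f = 2.
Δm_l = +1.
E1 (Δl = ±1, |Δm_l| ≤ 1): not satisfied.
E2 (Δl = 0,±2, l_i+l_f ≥ 2, |Δm_l| ≤ 2): satisfied.

E2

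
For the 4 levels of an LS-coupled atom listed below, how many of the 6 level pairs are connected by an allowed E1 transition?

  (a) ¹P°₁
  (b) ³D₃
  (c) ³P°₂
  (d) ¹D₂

(a)–(b): forbidden (ΔS, ΔJ).
(a)–(c): forbidden (parity, ΔS).
(a)–(d): allowed.
(b)–(c): allowed.
(b)–(d): forbidden (parity, ΔS).
(c)–(d): forbidden (ΔS).
Allowed pairs: 2 of 6.

2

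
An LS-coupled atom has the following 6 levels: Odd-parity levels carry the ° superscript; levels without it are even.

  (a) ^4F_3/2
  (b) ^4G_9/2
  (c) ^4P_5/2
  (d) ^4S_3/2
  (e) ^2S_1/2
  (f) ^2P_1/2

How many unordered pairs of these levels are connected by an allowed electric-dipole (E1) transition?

0

(a)–(b): forbidden (parity, ΔJ).
(a)–(c): forbidden (parity, ΔL).
(a)–(d): forbidden (parity, ΔL).
(a)–(e): forbidden (parity, ΔS, ΔL).
(a)–(f): forbidden (parity, ΔS, ΔL).
(b)–(c): forbidden (parity, ΔL, ΔJ).
(b)–(d): forbidden (parity, ΔL, ΔJ).
(b)–(e): forbidden (parity, ΔS, ΔL, ΔJ).
(b)–(f): forbidden (parity, ΔS, ΔL, ΔJ).
(c)–(d): forbidden (parity).
(c)–(e): forbidden (parity, ΔS, ΔJ).
(c)–(f): forbidden (parity, ΔS, ΔJ).
(d)–(e): forbidden (parity, ΔS, ΔL).
(d)–(f): forbidden (parity, ΔS).
(e)–(f): forbidden (parity).
Allowed pairs: 0 of 15.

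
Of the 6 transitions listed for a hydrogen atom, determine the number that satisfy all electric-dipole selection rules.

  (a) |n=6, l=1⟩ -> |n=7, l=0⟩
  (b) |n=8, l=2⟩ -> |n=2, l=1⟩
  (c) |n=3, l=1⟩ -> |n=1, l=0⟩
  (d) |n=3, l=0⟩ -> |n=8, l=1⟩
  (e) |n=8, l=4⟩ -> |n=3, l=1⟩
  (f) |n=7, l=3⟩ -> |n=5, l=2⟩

(a) allowed
(b) allowed
(c) allowed
(d) allowed
(e) forbidden — Δl = -3 (E1 requires Δl = ±1)
(f) allowed
Total allowed: 5 of 6.

5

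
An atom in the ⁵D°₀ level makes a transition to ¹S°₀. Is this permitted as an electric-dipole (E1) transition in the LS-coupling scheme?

forbidden

ΔJ = 0, ±1 (not J=0↔0): J: 0 → 0, ΔJ = +0 — ✗.
ΔL = 0, ±1 (not L=0↔0): L: 2 → 0, ΔL = -2 — ✗.
Parity must change: odd → odd — ✗.
ΔS = 0: S: 2 → 0 — ✗.
Rule(s) violated: parity, ΔS, ΔL, ΔJ.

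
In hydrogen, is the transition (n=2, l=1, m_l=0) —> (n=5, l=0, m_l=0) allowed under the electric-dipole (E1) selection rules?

Δl = 0 − 1 = -1; the E1 rule Δl = ±1 is passes.
Δm_l = 0 − (0) = +0. E1 requires Δm_l = 0, ±1: passes.
All E1 selection rules are satisfied.

allowed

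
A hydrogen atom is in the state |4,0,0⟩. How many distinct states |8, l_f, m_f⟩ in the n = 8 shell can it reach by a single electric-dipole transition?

3

E1 requires Δl = ±1, so l_f ∈ {-1, 1}; with 0 ≤ l_f ≤ n_f−1 = 7, the allowed l_f values are {1}.
For l_f = 1: m_f ∈ {m_i−1, m_i, m_i+1} ∩ [−1, 1] = {-1, 0, 1} → 3 states.
Total: 3.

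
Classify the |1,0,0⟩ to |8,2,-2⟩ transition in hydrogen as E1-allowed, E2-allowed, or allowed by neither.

Δl = 2 − 0 = +2; l_i + l_f = 2.
Δm_l = -2.
E1 (Δl = ±1, |Δm_l| ≤ 1): not satisfied.
E2 (Δl = 0,±2, l_i+l_f ≥ 2, |Δm_l| ≤ 2): satisfied.

E2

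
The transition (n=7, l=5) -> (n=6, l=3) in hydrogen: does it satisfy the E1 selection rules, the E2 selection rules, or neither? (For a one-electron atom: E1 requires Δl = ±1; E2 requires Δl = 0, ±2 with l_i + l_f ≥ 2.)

Δl = 3 − 5 = -2; l_i + l_f = 8.
E1 (Δl = ±1): not satisfied.
E2 (Δl = 0,±2, l_i+l_f ≥ 2): satisfied.

E2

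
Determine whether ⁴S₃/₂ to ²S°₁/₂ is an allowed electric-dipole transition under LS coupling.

forbidden

ΔS = 0: S: 3/2 → 1/2 — fails.
ΔL = 0, ±1 (not L=0↔0): L: 0 → 0, ΔL = +0 — fails.
Parity must change: even → odd — passes.
ΔJ = 0, ±1 (not J=0↔0): J: 3/2 → 1/2, ΔJ = -1 — passes.
Rule(s) violated: ΔS, ΔL.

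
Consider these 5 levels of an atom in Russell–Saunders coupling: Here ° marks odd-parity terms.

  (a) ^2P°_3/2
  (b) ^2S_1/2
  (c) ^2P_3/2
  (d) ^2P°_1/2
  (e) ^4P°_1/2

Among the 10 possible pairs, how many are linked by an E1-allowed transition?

(a)–(b): allowed.
(a)–(c): allowed.
(a)–(d): forbidden (parity).
(a)–(e): forbidden (parity, ΔS).
(b)–(c): forbidden (parity).
(b)–(d): allowed.
(b)–(e): forbidden (ΔS).
(c)–(d): allowed.
(c)–(e): forbidden (ΔS).
(d)–(e): forbidden (parity, ΔS).
Allowed pairs: 4 of 10.

4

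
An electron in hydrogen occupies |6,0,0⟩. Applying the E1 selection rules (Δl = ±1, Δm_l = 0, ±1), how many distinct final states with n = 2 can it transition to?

E1 requires Δl = ±1, so l_f ∈ {-1, 1}; with 0 ≤ l_f ≤ n_f−1 = 1, the allowed l_f values are {1}.
For l_f = 1: m_f ∈ {m_i−1, m_i, m_i+1} ∩ [−1, 1] = {-1, 0, 1} → 3 states.
Total: 3.

3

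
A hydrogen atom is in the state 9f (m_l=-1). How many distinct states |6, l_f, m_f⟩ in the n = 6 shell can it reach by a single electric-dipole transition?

6

E1 requires Δl = ±1, so l_f ∈ {2, 4}; with 0 ≤ l_f ≤ n_f−1 = 5, the allowed l_f values are {2, 4}.
For l_f = 2: m_f ∈ {m_i−1, m_i, m_i+1} ∩ [−2, 2] = {-2, -1, 0} → 3 states.
For l_f = 4: m_f ∈ {m_i−1, m_i, m_i+1} ∩ [−4, 4] = {-2, -1, 0} → 3 states.
Total: 6.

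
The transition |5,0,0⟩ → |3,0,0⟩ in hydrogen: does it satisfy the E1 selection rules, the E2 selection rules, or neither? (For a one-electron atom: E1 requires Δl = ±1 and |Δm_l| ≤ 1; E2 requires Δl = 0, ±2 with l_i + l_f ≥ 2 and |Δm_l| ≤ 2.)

neither

Δl = 0 − 0 = +0; l_i + l_f = 0.
Δm_l = +0.
E1 (Δl = ±1, |Δm_l| ≤ 1): not satisfied.
E2 (Δl = 0,±2, l_i+l_f ≥ 2, |Δm_l| ≤ 2): not satisfied.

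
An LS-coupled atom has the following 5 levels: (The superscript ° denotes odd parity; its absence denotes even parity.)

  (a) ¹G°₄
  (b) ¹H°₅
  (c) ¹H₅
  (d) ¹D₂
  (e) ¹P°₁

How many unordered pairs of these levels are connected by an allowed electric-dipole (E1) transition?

(a)–(b): forbidden (parity).
(a)–(c): allowed.
(a)–(d): forbidden (ΔL, ΔJ).
(a)–(e): forbidden (parity, ΔL, ΔJ).
(b)–(c): allowed.
(b)–(d): forbidden (ΔL, ΔJ).
(b)–(e): forbidden (parity, ΔL, ΔJ).
(c)–(d): forbidden (parity, ΔL, ΔJ).
(c)–(e): forbidden (ΔL, ΔJ).
(d)–(e): allowed.
Allowed pairs: 3 of 10.

3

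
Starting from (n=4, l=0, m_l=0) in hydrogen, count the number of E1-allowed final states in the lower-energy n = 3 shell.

E1 requires Δl = ±1, so l_f ∈ {-1, 1}; with 0 ≤ l_f ≤ n_f−1 = 2, the allowed l_f values are {1}.
For l_f = 1: m_f ∈ {m_i−1, m_i, m_i+1} ∩ [−1, 1] = {-1, 0, 1} → 3 states.
Total: 3.

3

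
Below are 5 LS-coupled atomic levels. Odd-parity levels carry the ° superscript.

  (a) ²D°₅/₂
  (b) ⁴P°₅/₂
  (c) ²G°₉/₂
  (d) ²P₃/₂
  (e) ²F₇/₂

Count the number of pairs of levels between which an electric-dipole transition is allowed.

3

(a)–(b): forbidden (parity, ΔS).
(a)–(c): forbidden (parity, ΔL, ΔJ).
(a)–(d): allowed.
(a)–(e): allowed.
(b)–(c): forbidden (parity, ΔS, ΔL, ΔJ).
(b)–(d): forbidden (ΔS).
(b)–(e): forbidden (ΔS, ΔL).
(c)–(d): forbidden (ΔL, ΔJ).
(c)–(e): allowed.
(d)–(e): forbidden (parity, ΔL, ΔJ).
Allowed pairs: 3 of 10.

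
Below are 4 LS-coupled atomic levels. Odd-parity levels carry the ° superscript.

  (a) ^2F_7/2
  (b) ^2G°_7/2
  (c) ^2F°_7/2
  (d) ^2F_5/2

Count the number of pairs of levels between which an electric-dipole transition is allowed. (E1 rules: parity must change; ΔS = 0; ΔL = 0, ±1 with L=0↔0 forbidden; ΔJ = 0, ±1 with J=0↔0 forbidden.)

4

(a)–(b): allowed.
(a)–(c): allowed.
(a)–(d): forbidden (parity).
(b)–(c): forbidden (parity).
(b)–(d): allowed.
(c)–(d): allowed.
Allowed pairs: 4 of 6.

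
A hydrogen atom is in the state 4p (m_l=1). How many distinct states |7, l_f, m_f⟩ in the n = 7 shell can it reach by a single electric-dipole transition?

4

E1 requires Δl = ±1, so l_f ∈ {0, 2}; with 0 ≤ l_f ≤ n_f−1 = 6, the allowed l_f values are {0, 2}.
For l_f = 0: m_f ∈ {m_i−1, m_i, m_i+1} ∩ [−0, 0] = {0} → 1 state.
For l_f = 2: m_f ∈ {m_i−1, m_i, m_i+1} ∩ [−2, 2] = {0, 1, 2} → 3 states.
Total: 4.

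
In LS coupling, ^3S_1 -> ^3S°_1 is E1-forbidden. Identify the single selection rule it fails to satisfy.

Reading off the term symbols: S 1→1, L 0→0, J 1→1, parity even→odd.
Parity must change: even → odd — satisfied.
ΔS = 0: S: 1 → 1 — satisfied.
ΔL = 0, ±1 (not L=0↔0): L: 0 → 0, ΔL = +0 — violated.
ΔJ = 0, ±1 (not J=0↔0): J: 1 → 1, ΔJ = +0 — satisfied.

the L=0 ↔ L=0 exclusion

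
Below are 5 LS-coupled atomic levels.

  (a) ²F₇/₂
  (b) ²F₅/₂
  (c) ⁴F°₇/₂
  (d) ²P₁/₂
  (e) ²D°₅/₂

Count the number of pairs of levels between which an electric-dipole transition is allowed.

(a)–(b): forbidden (parity).
(a)–(c): forbidden (ΔS).
(a)–(d): forbidden (parity, ΔL, ΔJ).
(a)–(e): allowed.
(b)–(c): forbidden (ΔS).
(b)–(d): forbidden (parity, ΔL, ΔJ).
(b)–(e): allowed.
(c)–(d): forbidden (ΔS, ΔL, ΔJ).
(c)–(e): forbidden (parity, ΔS).
(d)–(e): forbidden (ΔJ).
Allowed pairs: 2 of 10.

2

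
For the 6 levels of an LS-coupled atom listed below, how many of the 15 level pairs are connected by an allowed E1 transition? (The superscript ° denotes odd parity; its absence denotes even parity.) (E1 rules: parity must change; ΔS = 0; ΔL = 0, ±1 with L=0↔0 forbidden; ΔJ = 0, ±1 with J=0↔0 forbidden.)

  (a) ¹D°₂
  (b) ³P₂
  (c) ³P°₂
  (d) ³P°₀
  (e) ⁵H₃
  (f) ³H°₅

(a)–(b): forbidden (ΔS).
(a)–(c): forbidden (parity, ΔS).
(a)–(d): forbidden (parity, ΔS, ΔJ).
(a)–(e): forbidden (ΔS, ΔL).
(a)–(f): forbidden (parity, ΔS, ΔL, ΔJ).
(b)–(c): allowed.
(b)–(d): forbidden (ΔJ).
(b)–(e): forbidden (parity, ΔS, ΔL).
(b)–(f): forbidden (ΔL, ΔJ).
(c)–(d): forbidden (parity, ΔJ).
(c)–(e): forbidden (ΔS, ΔL).
(c)–(f): forbidden (parity, ΔL, ΔJ).
(d)–(e): forbidden (ΔS, ΔL, ΔJ).
(d)–(f): forbidden (parity, ΔL, ΔJ).
(e)–(f): forbidden (ΔS, ΔJ).
Allowed pairs: 1 of 15.

1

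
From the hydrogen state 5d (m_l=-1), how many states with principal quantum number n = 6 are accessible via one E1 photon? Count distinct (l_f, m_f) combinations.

5

E1 requires Δl = ±1, so l_f ∈ {1, 3}; with 0 ≤ l_f ≤ n_f−1 = 5, the allowed l_f values are {1, 3}.
For l_f = 1: m_f ∈ {m_i−1, m_i, m_i+1} ∩ [−1, 1] = {-1, 0} → 2 states.
For l_f = 3: m_f ∈ {m_i−1, m_i, m_i+1} ∩ [−3, 3] = {-2, -1, 0} → 3 states.
Total: 5.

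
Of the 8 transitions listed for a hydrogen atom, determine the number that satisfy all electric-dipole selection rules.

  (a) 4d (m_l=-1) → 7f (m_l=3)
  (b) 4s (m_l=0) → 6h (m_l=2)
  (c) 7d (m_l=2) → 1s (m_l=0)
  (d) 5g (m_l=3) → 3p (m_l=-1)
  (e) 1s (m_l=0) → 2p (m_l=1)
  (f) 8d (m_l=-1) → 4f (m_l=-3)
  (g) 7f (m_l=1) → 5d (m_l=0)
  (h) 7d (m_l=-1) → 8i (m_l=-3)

2

(a) forbidden — Δm_l = +4 (E1 requires Δm_l = 0, ±1)
(b) forbidden — Δl = +5 (E1 requires Δl = ±1); Δm_l = +2 (E1 requires Δm_l = 0, ±1)
(c) forbidden — Δl = -2 (E1 requires Δl = ±1); Δm_l = -2 (E1 requires Δm_l = 0, ±1)
(d) forbidden — Δl = -3 (E1 requires Δl = ±1); Δm_l = -4 (E1 requires Δm_l = 0, ±1)
(e) allowed
(f) forbidden — Δm_l = -2 (E1 requires Δm_l = 0, ±1)
(g) allowed
(h) forbidden — Δl = +4 (E1 requires Δl = ±1); Δm_l = -2 (E1 requires Δm_l = 0, ±1)
Total allowed: 2 of 8.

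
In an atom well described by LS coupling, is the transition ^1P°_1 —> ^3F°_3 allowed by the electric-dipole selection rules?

ΔL = 0, ±1 (not L=0↔0): L: 1 → 3, ΔL = +2 — ✗.
Parity must change: odd → odd — ✗.
ΔS = 0: S: 0 → 1 — ✗.
ΔJ = 0, ±1 (not J=0↔0): J: 1 → 3, ΔJ = +2 — ✗.
Rule(s) violated: parity, ΔS, ΔL, ΔJ.

forbidden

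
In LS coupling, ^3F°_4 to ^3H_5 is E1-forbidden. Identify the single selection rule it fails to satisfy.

the ΔL = 0, ±1 rule

Reading off the term symbols: S 1→1, L 3→5, J 4→5, parity odd→even.
ΔJ = 0, ±1 (not J=0↔0): J: 4 → 5, ΔJ = +1 — ✓.
ΔS = 0: S: 1 → 1 — ✓.
Parity must change: odd → even — ✓.
ΔL = 0, ±1 (not L=0↔0): L: 3 → 5, ΔL = +2 — ✗.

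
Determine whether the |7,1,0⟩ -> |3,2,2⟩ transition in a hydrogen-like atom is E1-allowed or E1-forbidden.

Δl = 2 − 1 = +1; the E1 rule Δl = ±1 is passes.
m_l: 0 → 2 (Δm_l = +2). |Δm_l| ≤ 1 fails.
The transition is electric-dipole forbidden.

forbidden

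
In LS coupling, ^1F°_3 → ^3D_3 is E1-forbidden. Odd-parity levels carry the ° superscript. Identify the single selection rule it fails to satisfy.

Parity must change: odd → even — ok.
ΔS = 0: S: 0 → 1 — fails.
ΔL = 0, ±1 (not L=0↔0): L: 3 → 2, ΔL = -1 — ok.
ΔJ = 0, ±1 (not J=0↔0): J: 3 → 3, ΔJ = +0 — ok.

the ΔS = 0 rule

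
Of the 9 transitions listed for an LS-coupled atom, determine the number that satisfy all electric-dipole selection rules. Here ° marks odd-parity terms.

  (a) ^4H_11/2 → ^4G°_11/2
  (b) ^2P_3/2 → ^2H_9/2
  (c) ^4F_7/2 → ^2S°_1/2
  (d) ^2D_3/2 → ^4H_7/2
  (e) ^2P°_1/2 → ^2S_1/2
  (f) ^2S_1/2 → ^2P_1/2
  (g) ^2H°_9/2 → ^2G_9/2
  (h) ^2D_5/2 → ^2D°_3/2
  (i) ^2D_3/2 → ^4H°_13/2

4

(a) allowed
(b) forbidden (parity, ΔL, ΔJ fail)
(c) forbidden (ΔS, ΔL, ΔJ fail)
(d) forbidden (parity, ΔS, ΔL, ΔJ fail)
(e) allowed
(f) forbidden (parity fails)
(g) allowed
(h) allowed
(i) forbidden (ΔS, ΔL, ΔJ fail)
Total allowed: 4 of 9.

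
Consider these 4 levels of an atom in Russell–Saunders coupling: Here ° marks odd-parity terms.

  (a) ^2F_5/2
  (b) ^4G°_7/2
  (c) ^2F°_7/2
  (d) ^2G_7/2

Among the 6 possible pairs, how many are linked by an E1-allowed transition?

2

(a)–(b): forbidden (ΔS).
(a)–(c): allowed.
(a)–(d): forbidden (parity).
(b)–(c): forbidden (parity, ΔS).
(b)–(d): forbidden (ΔS).
(c)–(d): allowed.
Allowed pairs: 2 of 6.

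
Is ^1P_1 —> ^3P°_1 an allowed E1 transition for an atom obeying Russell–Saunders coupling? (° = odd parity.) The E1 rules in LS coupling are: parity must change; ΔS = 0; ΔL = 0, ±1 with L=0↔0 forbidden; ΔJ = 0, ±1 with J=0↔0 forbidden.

forbidden

Reading off the term symbols: S 0→1, L 1→1, J 1→1, parity even→odd.
Parity must change: even → odd — ok.
ΔS = 0: S: 0 → 1 — fails.
ΔL = 0, ±1 (not L=0↔0): L: 1 → 1, ΔL = +0 — ok.
ΔJ = 0, ±1 (not J=0↔0): J: 1 → 1, ΔJ = +0 — ok.
Rule(s) violated: ΔS.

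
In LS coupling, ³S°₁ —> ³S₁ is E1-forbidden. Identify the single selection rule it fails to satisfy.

Initial level: S=1, L=0, J=1, parity odd. Final level: S=1, L=0, J=1, parity even.
ΔL = 0, ±1 (not L=0↔0): L: 0 → 0, ΔL = +0 — ✗.
ΔJ = 0, ±1 (not J=0↔0): J: 1 → 1, ΔJ = +0 — ✓.
Parity must change: odd → even — ✓.
ΔS = 0: S: 1 → 1 — ✓.

the L=0 ↔ L=0 exclusion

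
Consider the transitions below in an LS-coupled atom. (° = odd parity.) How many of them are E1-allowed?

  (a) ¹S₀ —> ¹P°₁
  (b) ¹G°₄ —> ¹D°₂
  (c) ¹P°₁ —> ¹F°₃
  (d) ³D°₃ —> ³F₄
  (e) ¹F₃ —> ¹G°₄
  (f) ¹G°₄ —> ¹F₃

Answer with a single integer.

(a) allowed
(b) forbidden (parity, ΔL, ΔJ fail)
(c) forbidden (parity, ΔL, ΔJ fail)
(d) allowed
(e) allowed
(f) allowed
Total allowed: 4 of 6.

4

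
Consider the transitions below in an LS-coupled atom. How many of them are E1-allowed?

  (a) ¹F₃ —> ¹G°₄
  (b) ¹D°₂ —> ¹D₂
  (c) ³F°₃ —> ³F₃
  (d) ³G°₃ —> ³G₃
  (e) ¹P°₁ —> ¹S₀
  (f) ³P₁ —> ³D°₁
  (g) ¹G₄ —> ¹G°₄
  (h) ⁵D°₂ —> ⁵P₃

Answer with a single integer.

(a) allowed
(b) allowed
(c) allowed
(d) allowed
(e) allowed
(f) allowed
(g) allowed
(h) allowed
Total allowed: 8 of 8.

8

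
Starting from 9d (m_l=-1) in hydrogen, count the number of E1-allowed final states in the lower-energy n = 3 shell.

E1 requires Δl = ±1, so l_f ∈ {1, 3}; with 0 ≤ l_f ≤ n_f−1 = 2, the allowed l_f values are {1}.
For l_f = 1: m_f ∈ {m_i−1, m_i, m_i+1} ∩ [−1, 1] = {-1, 0} → 2 states.
Total: 2.

2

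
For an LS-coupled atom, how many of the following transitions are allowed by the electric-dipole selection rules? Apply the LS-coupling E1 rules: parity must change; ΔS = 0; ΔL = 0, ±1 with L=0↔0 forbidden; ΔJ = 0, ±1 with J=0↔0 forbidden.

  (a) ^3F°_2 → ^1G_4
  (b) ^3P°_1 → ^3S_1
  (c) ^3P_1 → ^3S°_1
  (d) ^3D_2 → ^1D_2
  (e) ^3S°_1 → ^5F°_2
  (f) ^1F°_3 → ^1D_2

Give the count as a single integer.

(a) forbidden (ΔS, ΔJ fail)
(b) allowed
(c) allowed
(d) forbidden (parity, ΔS fail)
(e) forbidden (parity, ΔS, ΔL fail)
(f) allowed
Total allowed: 3 of 6.

3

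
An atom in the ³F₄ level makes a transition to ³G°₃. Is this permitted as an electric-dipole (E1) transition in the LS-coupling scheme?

Reading off the term symbols: S 1→1, L 3→4, J 4→3, parity even→odd.
Parity must change: even → odd — ok.
ΔS = 0: S: 1 → 1 — ok.
ΔL = 0, ±1 (not L=0↔0): L: 3 → 4, ΔL = +1 — ok.
ΔJ = 0, ±1 (not J=0↔0): J: 4 → 3, ΔJ = -1 — ok.
All four E1 rules are satisfied.

allowed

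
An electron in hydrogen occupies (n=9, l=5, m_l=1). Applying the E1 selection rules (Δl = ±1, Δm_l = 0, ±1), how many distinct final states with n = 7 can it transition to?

6

E1 requires Δl = ±1, so l_f ∈ {4, 6}; with 0 ≤ l_f ≤ n_f−1 = 6, the allowed l_f values are {4, 6}.
For l_f = 4: m_f ∈ {m_i−1, m_i, m_i+1} ∩ [−4, 4] = {0, 1, 2} → 3 states.
For l_f = 6: m_f ∈ {m_i−1, m_i, m_i+1} ∩ [−6, 6] = {0, 1, 2} → 3 states.
Total: 6.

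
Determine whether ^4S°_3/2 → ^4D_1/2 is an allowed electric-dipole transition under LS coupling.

forbidden

Parity must change: odd → even — satisfied.
ΔS = 0: S: 3/2 → 3/2 — satisfied.
ΔL = 0, ±1 (not L=0↔0): L: 0 → 2, ΔL = +2 — violated.
ΔJ = 0, ±1 (not J=0↔0): J: 3/2 → 1/2, ΔJ = -1 — satisfied.
Rule(s) violated: ΔL.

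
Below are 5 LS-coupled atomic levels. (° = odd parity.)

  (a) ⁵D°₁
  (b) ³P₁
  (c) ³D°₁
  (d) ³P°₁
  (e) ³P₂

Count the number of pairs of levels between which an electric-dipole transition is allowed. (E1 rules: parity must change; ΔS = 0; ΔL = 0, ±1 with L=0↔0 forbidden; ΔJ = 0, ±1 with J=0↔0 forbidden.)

(a)–(b): forbidden (ΔS).
(a)–(c): forbidden (parity, ΔS).
(a)–(d): forbidden (parity, ΔS).
(a)–(e): forbidden (ΔS).
(b)–(c): allowed.
(b)–(d): allowed.
(b)–(e): forbidden (parity).
(c)–(d): forbidden (parity).
(c)–(e): allowed.
(d)–(e): allowed.
Allowed pairs: 4 of 10.

4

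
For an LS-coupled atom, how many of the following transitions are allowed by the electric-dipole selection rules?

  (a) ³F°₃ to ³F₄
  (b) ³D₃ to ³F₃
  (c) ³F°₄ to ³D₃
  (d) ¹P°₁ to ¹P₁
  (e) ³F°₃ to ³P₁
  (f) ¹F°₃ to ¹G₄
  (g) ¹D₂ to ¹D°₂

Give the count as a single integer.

5

(a) allowed
(b) forbidden (parity fails)
(c) allowed
(d) allowed
(e) forbidden (ΔL, ΔJ fail)
(f) allowed
(g) allowed
Total allowed: 5 of 7.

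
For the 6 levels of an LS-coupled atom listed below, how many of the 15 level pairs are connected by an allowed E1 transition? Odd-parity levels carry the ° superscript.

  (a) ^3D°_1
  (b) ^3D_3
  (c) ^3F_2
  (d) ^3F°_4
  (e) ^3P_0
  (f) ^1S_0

(a)–(b): forbidden (ΔJ).
(a)–(c): allowed.
(a)–(d): forbidden (parity, ΔJ).
(a)–(e): allowed.
(a)–(f): forbidden (ΔS, ΔL).
(b)–(c): forbidden (parity).
(b)–(d): allowed.
(b)–(e): forbidden (parity, ΔJ).
(b)–(f): forbidden (parity, ΔS, ΔL, ΔJ).
(c)–(d): forbidden (ΔJ).
(c)–(e): forbidden (parity, ΔL, ΔJ).
(c)–(f): forbidden (parity, ΔS, ΔL, ΔJ).
(d)–(e): forbidden (ΔL, ΔJ).
(d)–(f): forbidden (ΔS, ΔL, ΔJ).
(e)–(f): forbidden (parity, ΔS, ΔJ).
Allowed pairs: 3 of 15.

3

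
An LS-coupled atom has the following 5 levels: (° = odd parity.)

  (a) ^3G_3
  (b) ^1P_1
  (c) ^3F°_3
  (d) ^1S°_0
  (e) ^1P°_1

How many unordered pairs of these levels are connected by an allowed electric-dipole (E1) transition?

(a)–(b): forbidden (parity, ΔS, ΔL, ΔJ).
(a)–(c): allowed.
(a)–(d): forbidden (ΔS, ΔL, ΔJ).
(a)–(e): forbidden (ΔS, ΔL, ΔJ).
(b)–(c): forbidden (ΔS, ΔL, ΔJ).
(b)–(d): allowed.
(b)–(e): allowed.
(c)–(d): forbidden (parity, ΔS, ΔL, ΔJ).
(c)–(e): forbidden (parity, ΔS, ΔL, ΔJ).
(d)–(e): forbidden (parity).
Allowed pairs: 3 of 10.

3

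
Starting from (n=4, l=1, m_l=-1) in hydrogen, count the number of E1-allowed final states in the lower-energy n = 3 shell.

4

E1 requires Δl = ±1, so l_f ∈ {0, 2}; with 0 ≤ l_f ≤ n_f−1 = 2, the allowed l_f values are {0, 2}.
For l_f = 0: m_f ∈ {m_i−1, m_i, m_i+1} ∩ [−0, 0] = {0} → 1 state.
For l_f = 2: m_f ∈ {m_i−1, m_i, m_i+1} ∩ [−2, 2] = {-2, -1, 0} → 3 states.
Total: 4.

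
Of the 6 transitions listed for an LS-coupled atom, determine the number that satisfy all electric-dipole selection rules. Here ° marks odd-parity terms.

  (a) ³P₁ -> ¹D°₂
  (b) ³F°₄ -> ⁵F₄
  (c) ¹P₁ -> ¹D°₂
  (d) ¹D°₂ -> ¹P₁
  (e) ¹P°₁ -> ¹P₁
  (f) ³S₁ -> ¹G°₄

3

(a) forbidden (ΔS fails)
(b) forbidden (ΔS fails)
(c) allowed
(d) allowed
(e) allowed
(f) forbidden (ΔS, ΔL, ΔJ fail)
Total allowed: 3 of 6.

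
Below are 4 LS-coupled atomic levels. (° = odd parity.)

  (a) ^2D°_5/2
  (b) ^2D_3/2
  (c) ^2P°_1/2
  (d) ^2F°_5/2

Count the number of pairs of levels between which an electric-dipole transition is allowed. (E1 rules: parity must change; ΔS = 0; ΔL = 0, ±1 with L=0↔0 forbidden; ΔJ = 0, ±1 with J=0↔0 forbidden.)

(a)–(b): allowed.
(a)–(c): forbidden (parity, ΔJ).
(a)–(d): forbidden (parity).
(b)–(c): allowed.
(b)–(d): allowed.
(c)–(d): forbidden (parity, ΔL, ΔJ).
Allowed pairs: 3 of 6.

3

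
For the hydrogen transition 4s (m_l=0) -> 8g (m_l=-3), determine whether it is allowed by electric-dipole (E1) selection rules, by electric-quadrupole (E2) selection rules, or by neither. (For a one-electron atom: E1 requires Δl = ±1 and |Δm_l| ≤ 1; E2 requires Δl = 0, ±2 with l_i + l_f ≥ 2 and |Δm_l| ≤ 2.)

Δl = 4 − 0 = +4; l_i + l_f = 4.
Δm_l = -3.
E1 (Δl = ±1, |Δm_l| ≤ 1): not satisfied.
E2 (Δl = 0,±2, l_i+l_f ≥ 2, |Δm_l| ≤ 2): not satisfied.

neither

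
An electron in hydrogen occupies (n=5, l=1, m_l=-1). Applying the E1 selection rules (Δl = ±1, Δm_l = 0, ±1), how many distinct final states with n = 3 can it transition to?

4

E1 requires Δl = ±1, so l_f ∈ {0, 2}; with 0 ≤ l_f ≤ n_f−1 = 2, the allowed l_f values are {0, 2}.
For l_f = 0: m_f ∈ {m_i−1, m_i, m_i+1} ∩ [−0, 0] = {0} → 1 state.
For l_f = 2: m_f ∈ {m_i−1, m_i, m_i+1} ∩ [−2, 2] = {-2, -1, 0} → 3 states.
Total: 4.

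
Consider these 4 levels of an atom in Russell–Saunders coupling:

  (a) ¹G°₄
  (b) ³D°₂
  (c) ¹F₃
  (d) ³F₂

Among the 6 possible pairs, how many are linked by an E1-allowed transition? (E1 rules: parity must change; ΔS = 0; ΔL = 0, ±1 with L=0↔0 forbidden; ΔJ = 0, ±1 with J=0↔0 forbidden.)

2

(a)–(b): forbidden (parity, ΔS, ΔL, ΔJ).
(a)–(c): allowed.
(a)–(d): forbidden (ΔS, ΔJ).
(b)–(c): forbidden (ΔS).
(b)–(d): allowed.
(c)–(d): forbidden (parity, ΔS).
Allowed pairs: 2 of 6.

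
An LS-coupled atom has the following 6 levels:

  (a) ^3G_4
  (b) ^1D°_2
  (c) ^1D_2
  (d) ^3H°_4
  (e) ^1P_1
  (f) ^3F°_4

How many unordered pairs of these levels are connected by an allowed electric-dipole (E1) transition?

4

(a)–(b): forbidden (ΔS, ΔL, ΔJ).
(a)–(c): forbidden (parity, ΔS, ΔL, ΔJ).
(a)–(d): allowed.
(a)–(e): forbidden (parity, ΔS, ΔL, ΔJ).
(a)–(f): allowed.
(b)–(c): allowed.
(b)–(d): forbidden (parity, ΔS, ΔL, ΔJ).
(b)–(e): allowed.
(b)–(f): forbidden (parity, ΔS, ΔJ).
(c)–(d): forbidden (ΔS, ΔL, ΔJ).
(c)–(e): forbidden (parity).
(c)–(f): forbidden (ΔS, ΔJ).
(d)–(e): forbidden (ΔS, ΔL, ΔJ).
(d)–(f): forbidden (parity, ΔL).
(e)–(f): forbidden (ΔS, ΔL, ΔJ).
Allowed pairs: 4 of 15.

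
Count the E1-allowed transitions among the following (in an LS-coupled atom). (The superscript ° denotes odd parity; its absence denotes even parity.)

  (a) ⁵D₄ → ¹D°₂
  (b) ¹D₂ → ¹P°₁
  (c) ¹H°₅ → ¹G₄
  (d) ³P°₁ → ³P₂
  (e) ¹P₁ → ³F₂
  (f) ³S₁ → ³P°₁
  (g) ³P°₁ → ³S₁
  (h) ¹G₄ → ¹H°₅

(a) forbidden (ΔS, ΔJ fail)
(b) allowed
(c) allowed
(d) allowed
(e) forbidden (parity, ΔS, ΔL fail)
(f) allowed
(g) allowed
(h) allowed
Total allowed: 6 of 8.

6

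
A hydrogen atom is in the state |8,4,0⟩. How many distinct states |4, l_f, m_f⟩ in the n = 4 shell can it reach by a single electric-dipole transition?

3

E1 requires Δl = ±1, so l_f ∈ {3, 5}; with 0 ≤ l_f ≤ n_f−1 = 3, the allowed l_f values are {3}.
For l_f = 3: m_f ∈ {m_i−1, m_i, m_i+1} ∩ [−3, 3] = {-1, 0, 1} → 3 states.
Total: 3.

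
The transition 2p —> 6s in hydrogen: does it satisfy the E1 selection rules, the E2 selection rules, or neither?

E1

Δl = 0 − 1 = -1; l_i + l_f = 1.
E1 (Δl = ±1): satisfied.
E2 (Δl = 0,±2, l_i+l_f ≥ 2): not satisfied.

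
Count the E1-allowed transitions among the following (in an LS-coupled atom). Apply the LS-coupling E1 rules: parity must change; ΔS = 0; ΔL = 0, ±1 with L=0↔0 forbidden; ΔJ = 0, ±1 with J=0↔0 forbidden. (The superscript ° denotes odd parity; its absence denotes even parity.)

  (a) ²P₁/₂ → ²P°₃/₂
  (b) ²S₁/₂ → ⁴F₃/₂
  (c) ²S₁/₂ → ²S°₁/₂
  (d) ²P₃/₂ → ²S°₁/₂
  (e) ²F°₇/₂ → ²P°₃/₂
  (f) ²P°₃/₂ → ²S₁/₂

(a) allowed
(b) forbidden (parity, ΔS, ΔL fail)
(c) forbidden (ΔL fails)
(d) allowed
(e) forbidden (parity, ΔL, ΔJ fail)
(f) allowed
Total allowed: 3 of 6.

3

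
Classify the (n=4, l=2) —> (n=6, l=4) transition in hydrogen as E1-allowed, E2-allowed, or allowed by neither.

E2

Δl = 4 − 2 = +2; l_i + l_f = 6.
E1 (Δl = ±1): not satisfied.
E2 (Δl = 0,±2, l_i+l_f ≥ 2): satisfied.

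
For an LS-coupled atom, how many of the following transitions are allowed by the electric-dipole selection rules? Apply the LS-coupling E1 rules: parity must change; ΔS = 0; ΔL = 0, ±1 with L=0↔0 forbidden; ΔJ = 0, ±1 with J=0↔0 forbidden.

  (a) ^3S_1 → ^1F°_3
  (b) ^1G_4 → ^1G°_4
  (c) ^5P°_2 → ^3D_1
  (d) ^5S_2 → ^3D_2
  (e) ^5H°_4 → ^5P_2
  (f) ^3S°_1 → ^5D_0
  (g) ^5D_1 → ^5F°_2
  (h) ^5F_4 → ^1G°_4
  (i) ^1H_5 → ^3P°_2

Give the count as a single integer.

2

(a) forbidden (ΔS, ΔL, ΔJ fail)
(b) allowed
(c) forbidden (ΔS fails)
(d) forbidden (parity, ΔS, ΔL fail)
(e) forbidden (ΔL, ΔJ fail)
(f) forbidden (ΔS, ΔL fail)
(g) allowed
(h) forbidden (ΔS fails)
(i) forbidden (ΔS, ΔL, ΔJ fail)
Total allowed: 2 of 9.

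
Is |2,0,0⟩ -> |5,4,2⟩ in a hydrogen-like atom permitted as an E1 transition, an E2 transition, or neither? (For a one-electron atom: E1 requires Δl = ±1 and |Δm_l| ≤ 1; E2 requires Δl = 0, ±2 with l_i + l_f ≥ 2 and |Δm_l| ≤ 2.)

neither

Δl = 4 − 0 = +4; l_i + l_f = 4.
Δm_l = +2.
E1 (Δl = ±1, |Δm_l| ≤ 1): not satisfied.
E2 (Δl = 0,±2, l_i+l_f ≥ 2, |Δm_l| ≤ 2): not satisfied.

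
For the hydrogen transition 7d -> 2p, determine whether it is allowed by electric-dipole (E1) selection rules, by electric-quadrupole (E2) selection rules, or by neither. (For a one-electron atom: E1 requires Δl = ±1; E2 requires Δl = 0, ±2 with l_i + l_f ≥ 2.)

Δl = 1 − 2 = -1; l_i + l_f = 3.
E1 (Δl = ±1): satisfied.
E2 (Δl = 0,±2, l_i+l_f ≥ 2): not satisfied.

E1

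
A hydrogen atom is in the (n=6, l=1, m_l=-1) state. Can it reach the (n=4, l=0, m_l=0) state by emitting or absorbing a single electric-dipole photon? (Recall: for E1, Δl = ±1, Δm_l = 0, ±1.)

allowed

l: 1 → 0 (Δl = -1). Δl = ±1 ✓.
Δm_l = 0 − (-1) = +1. E1 requires Δm_l = 0, ±1: ✓.
All E1 selection rules are satisfied.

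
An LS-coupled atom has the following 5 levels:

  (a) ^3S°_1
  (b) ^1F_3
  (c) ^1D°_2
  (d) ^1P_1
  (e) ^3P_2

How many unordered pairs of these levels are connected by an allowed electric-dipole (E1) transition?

3

(a)–(b): forbidden (ΔS, ΔL, ΔJ).
(a)–(c): forbidden (parity, ΔS, ΔL).
(a)–(d): forbidden (ΔS).
(a)–(e): allowed.
(b)–(c): allowed.
(b)–(d): forbidden (parity, ΔL, ΔJ).
(b)–(e): forbidden (parity, ΔS, ΔL).
(c)–(d): allowed.
(c)–(e): forbidden (ΔS).
(d)–(e): forbidden (parity, ΔS).
Allowed pairs: 3 of 10.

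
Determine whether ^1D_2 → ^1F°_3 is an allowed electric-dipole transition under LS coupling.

Initial level: S=0, L=2, J=2, parity even. Final level: S=0, L=3, J=3, parity odd.
Parity must change: even → odd — ok.
ΔS = 0: S: 0 → 0 — ok.
ΔL = 0, ±1 (not L=0↔0): L: 2 → 3, ΔL = +1 — ok.
ΔJ = 0, ±1 (not J=0↔0): J: 2 → 3, ΔJ = +1 — ok.
All four E1 rules are satisfied.

allowed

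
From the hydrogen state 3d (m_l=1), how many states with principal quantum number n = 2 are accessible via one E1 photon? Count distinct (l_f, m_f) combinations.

E1 requires Δl = ±1, so l_f ∈ {1, 3}; with 0 ≤ l_f ≤ n_f−1 = 1, the allowed l_f values are {1}.
For l_f = 1: m_f ∈ {m_i−1, m_i, m_i+1} ∩ [−1, 1] = {0, 1} → 2 states.
Total: 2.

2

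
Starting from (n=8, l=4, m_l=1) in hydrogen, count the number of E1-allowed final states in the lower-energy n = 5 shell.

3

E1 requires Δl = ±1, so l_f ∈ {3, 5}; with 0 ≤ l_f ≤ n_f−1 = 4, the allowed l_f values are {3}.
For l_f = 3: m_f ∈ {m_i−1, m_i, m_i+1} ∩ [−3, 3] = {0, 1, 2} → 3 states.
Total: 3.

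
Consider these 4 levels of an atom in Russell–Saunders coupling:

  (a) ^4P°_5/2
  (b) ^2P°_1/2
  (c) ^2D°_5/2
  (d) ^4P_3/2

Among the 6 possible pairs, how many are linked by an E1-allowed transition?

1

(a)–(b): forbidden (parity, ΔS, ΔJ).
(a)–(c): forbidden (parity, ΔS).
(a)–(d): allowed.
(b)–(c): forbidden (parity, ΔJ).
(b)–(d): forbidden (ΔS).
(c)–(d): forbidden (ΔS).
Allowed pairs: 1 of 6.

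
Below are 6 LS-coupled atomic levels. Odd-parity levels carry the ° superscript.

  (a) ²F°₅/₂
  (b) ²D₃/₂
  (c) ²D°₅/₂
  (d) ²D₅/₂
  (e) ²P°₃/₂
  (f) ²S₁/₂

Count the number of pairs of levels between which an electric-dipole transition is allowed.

7

(a)–(b): allowed.
(a)–(c): forbidden (parity).
(a)–(d): allowed.
(a)–(e): forbidden (parity, ΔL).
(a)–(f): forbidden (ΔL, ΔJ).
(b)–(c): allowed.
(b)–(d): forbidden (parity).
(b)–(e): allowed.
(b)–(f): forbidden (parity, ΔL).
(c)–(d): allowed.
(c)–(e): forbidden (parity).
(c)–(f): forbidden (ΔL, ΔJ).
(d)–(e): allowed.
(d)–(f): forbidden (parity, ΔL, ΔJ).
(e)–(f): allowed.
Allowed pairs: 7 of 15.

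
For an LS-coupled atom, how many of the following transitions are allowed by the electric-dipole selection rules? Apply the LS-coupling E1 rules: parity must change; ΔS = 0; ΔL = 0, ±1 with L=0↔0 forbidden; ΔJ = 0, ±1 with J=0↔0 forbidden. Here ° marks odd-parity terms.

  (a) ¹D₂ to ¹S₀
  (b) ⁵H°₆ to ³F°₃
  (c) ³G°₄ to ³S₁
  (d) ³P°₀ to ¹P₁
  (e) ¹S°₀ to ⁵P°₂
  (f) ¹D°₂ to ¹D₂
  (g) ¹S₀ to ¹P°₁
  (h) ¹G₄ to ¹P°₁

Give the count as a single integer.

(a) forbidden (parity, ΔL, ΔJ fail)
(b) forbidden (parity, ΔS, ΔL, ΔJ fail)
(c) forbidden (ΔL, ΔJ fail)
(d) forbidden (ΔS fails)
(e) forbidden (parity, ΔS, ΔJ fail)
(f) allowed
(g) allowed
(h) forbidden (ΔL, ΔJ fail)
Total allowed: 2 of 8.

2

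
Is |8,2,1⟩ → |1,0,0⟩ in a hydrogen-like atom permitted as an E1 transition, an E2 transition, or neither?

Δl = 0 − 2 = -2; l_i + l_f = 2.
Δm_l = -1.
E1 (Δl = ±1, |Δm_l| ≤ 1): not satisfied.
E2 (Δl = 0,±2, l_i+l_f ≥ 2, |Δm_l| ≤ 2): satisfied.

E2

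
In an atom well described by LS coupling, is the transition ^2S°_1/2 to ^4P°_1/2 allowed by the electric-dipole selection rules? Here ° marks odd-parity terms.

Initial level: S=1/2, L=0, J=1/2, parity odd. Final level: S=3/2, L=1, J=1/2, parity odd.
Parity must change: odd → odd — ✗.
ΔS = 0: S: 1/2 → 3/2 — ✗.
ΔL = 0, ±1 (not L=0↔0): L: 0 → 1, ΔL = +1 — ✓.
ΔJ = 0, ±1 (not J=0↔0): J: 1/2 → 1/2, ΔJ = +0 — ✓.
Rule(s) violated: parity, ΔS.

forbidden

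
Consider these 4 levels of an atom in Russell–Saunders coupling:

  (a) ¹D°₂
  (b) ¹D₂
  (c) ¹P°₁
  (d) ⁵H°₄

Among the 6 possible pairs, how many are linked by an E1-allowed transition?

2

(a)–(b): allowed.
(a)–(c): forbidden (parity).
(a)–(d): forbidden (parity, ΔS, ΔL, ΔJ).
(b)–(c): allowed.
(b)–(d): forbidden (ΔS, ΔL, ΔJ).
(c)–(d): forbidden (parity, ΔS, ΔL, ΔJ).
Allowed pairs: 2 of 6.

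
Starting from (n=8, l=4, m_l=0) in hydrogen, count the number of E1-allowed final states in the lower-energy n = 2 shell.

0

E1 requires l_f ∈ {3, 5}, but neither lies in [0, 1], so no final state is reachable.
Total: 0.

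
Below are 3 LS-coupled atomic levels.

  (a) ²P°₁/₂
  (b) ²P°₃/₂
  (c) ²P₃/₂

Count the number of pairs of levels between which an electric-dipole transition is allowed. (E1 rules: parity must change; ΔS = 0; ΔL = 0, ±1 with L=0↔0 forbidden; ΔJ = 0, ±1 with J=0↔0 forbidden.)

2

(a)–(b): forbidden (parity).
(a)–(c): allowed.
(b)–(c): allowed.
Allowed pairs: 2 of 3.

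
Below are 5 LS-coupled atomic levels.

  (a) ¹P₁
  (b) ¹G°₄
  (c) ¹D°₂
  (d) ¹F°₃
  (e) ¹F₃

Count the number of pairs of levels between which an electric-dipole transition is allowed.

4

(a)–(b): forbidden (ΔL, ΔJ).
(a)–(c): allowed.
(a)–(d): forbidden (ΔL, ΔJ).
(a)–(e): forbidden (parity, ΔL, ΔJ).
(b)–(c): forbidden (parity, ΔL, ΔJ).
(b)–(d): forbidden (parity).
(b)–(e): allowed.
(c)–(d): forbidden (parity).
(c)–(e): allowed.
(d)–(e): allowed.
Allowed pairs: 4 of 10.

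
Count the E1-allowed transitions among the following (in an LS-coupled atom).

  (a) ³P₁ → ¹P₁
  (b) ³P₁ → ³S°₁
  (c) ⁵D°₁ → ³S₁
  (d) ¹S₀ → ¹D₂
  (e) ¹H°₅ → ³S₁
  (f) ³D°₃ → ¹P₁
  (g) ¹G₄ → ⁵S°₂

1

(a) forbidden (parity, ΔS fail)
(b) allowed
(c) forbidden (ΔS, ΔL fail)
(d) forbidden (parity, ΔL, ΔJ fail)
(e) forbidden (ΔS, ΔL, ΔJ fail)
(f) forbidden (ΔS, ΔJ fail)
(g) forbidden (ΔS, ΔL, ΔJ fail)
Total allowed: 1 of 7.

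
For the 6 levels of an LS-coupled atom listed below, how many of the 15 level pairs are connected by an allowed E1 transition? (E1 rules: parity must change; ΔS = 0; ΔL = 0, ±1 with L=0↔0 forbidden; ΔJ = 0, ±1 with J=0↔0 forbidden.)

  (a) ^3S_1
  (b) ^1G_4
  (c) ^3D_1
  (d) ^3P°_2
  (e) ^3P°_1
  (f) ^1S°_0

4

(a)–(b): forbidden (parity, ΔS, ΔL, ΔJ).
(a)–(c): forbidden (parity, ΔL).
(a)–(d): allowed.
(a)–(e): allowed.
(a)–(f): forbidden (ΔS, ΔL).
(b)–(c): forbidden (parity, ΔS, ΔL, ΔJ).
(b)–(d): forbidden (ΔS, ΔL, ΔJ).
(b)–(e): forbidden (ΔS, ΔL, ΔJ).
(b)–(f): forbidden (ΔL, ΔJ).
(c)–(d): allowed.
(c)–(e): allowed.
(c)–(f): forbidden (ΔS, ΔL).
(d)–(e): forbidden (parity).
(d)–(f): forbidden (parity, ΔS, ΔJ).
(e)–(f): forbidden (parity, ΔS).
Allowed pairs: 4 of 15.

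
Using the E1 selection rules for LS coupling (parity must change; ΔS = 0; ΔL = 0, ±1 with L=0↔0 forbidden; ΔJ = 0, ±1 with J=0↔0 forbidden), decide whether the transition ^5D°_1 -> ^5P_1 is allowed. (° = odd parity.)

Initial level: S=2, L=2, J=1, parity odd. Final level: S=2, L=1, J=1, parity even.
ΔS = 0: S: 2 → 2 — ✓.
ΔJ = 0, ±1 (not J=0↔0): J: 1 → 1, ΔJ = +0 — ✓.
Parity must change: odd → even — ✓.
ΔL = 0, ±1 (not L=0↔0): L: 2 → 1, ΔL = -1 — ✓.
All four E1 rules are satisfied.

allowed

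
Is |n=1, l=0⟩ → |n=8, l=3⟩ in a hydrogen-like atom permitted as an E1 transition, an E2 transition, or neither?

neither

Δl = 3 − 0 = +3; l_i + l_f = 3.
E1 (Δl = ±1): not satisfied.
E2 (Δl = 0,±2, l_i+l_f ≥ 2): not satisfied.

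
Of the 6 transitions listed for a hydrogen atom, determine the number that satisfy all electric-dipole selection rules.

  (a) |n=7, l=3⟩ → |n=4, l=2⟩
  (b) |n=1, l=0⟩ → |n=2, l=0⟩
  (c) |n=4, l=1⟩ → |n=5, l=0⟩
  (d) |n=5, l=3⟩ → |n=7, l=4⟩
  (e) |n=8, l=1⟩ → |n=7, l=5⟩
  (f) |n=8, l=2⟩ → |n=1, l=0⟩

(a) allowed
(b) forbidden — Δl = +0 (E1 requires Δl = ±1)
(c) allowed
(d) allowed
(e) forbidden — Δl = +4 (E1 requires Δl = ±1)
(f) forbidden — Δl = -2 (E1 requires Δl = ±1)
Total allowed: 3 of 6.

3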